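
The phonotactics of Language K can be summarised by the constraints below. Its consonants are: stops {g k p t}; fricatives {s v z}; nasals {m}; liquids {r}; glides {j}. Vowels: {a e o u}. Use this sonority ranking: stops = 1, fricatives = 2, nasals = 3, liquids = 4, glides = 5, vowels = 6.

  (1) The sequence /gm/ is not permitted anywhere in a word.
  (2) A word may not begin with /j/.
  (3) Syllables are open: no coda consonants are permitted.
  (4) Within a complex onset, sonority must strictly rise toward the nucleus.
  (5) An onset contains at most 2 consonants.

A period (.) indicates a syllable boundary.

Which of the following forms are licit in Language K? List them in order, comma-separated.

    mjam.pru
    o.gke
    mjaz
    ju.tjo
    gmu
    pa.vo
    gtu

pa.vo

mjam.pru — violates constraint 3: syllable 1 coda /m/ has 1 consonant (> 0) → illicit
o.gke — violates constraint 4: syllable 2 onset /gk/: /g/ (stop, 1) → /k/ (stop, 1) does not rise → illicit
mjaz — violates constraint 3: syllable 1 coda /z/ has 1 consonant (> 0) → illicit
ju.tjo — violates constraint 2: word begins with /j/ → illicit
gmu — violates constraint 1: contains banned sequence /gm/ → illicit
pa.vo — σ1 onset /p/, coda /∅/ ok; σ2 onset /v/, coda /∅/ ok → licit
gtu — violates constraint 4: syllable 1 onset /gt/: /g/ (stop, 1) → /t/ (stop, 1) does not rise → illicit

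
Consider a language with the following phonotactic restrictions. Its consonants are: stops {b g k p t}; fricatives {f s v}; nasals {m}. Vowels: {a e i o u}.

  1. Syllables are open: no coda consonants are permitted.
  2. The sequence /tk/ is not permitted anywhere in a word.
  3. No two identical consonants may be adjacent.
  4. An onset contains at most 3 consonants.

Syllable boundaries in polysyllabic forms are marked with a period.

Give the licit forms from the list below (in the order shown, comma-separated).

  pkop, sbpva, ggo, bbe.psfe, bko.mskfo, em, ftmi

ftmi

pkop — violates constraint 1: syllable 1 coda /p/ has 1 consonant (> 0) → illicit
sbpva — violates constraint 4: syllable 1 onset /sbpv/ has 4 consonants (> 3) → illicit
ggo — violates constraint 3: adjacent identical consonants /gg/ → illicit
bbe.psfe — violates constraint 3: adjacent identical consonants /bb/ → illicit
bko.mskfo — violates constraint 4: syllable 2 onset /mskf/ has 4 consonants (> 3) → illicit
em — violates constraint 1: syllable 1 coda /m/ has 1 consonant (> 0) → illicit
ftmi — σ1 onset /ftm/ (3C), coda /∅/ ok → licit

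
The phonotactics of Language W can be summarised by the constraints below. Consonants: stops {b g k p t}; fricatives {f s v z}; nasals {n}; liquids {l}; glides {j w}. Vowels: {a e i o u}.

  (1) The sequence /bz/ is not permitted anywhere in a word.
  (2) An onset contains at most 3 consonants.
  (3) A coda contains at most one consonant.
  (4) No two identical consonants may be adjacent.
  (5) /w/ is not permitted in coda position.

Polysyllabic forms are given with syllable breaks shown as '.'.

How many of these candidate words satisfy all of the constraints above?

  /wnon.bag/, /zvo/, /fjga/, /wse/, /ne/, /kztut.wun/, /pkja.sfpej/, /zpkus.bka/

8

/wnon.bag/ — σ1 onset /wn/ (2C), coda /n/ ok; σ2 onset /b/, coda /g/ ok → permitted
/zvo/ — σ1 onset /zv/ (2C), coda /∅/ ok → permitted
/fjga/ — σ1 onset /fjg/ (3C), coda /∅/ ok → permitted
/wse/ — σ1 onset /ws/ (2C), coda /∅/ ok → permitted
/ne/ — σ1 onset /n/, coda /∅/ ok → permitted
/kztut.wun/ — σ1 onset /kzt/ (3C), coda /t/ ok; σ2 onset /w/, coda /n/ ok → permitted
/pkja.sfpej/ — σ1 onset /pkj/ (3C), coda /∅/ ok; σ2 onset /sfp/ (3C), coda /j/ ok → permitted
/zpkus.bka/ — σ1 onset /zpk/ (3C), coda /s/ ok; σ2 onset /bk/ (2C), coda /∅/ ok → permitted
Permitted: /wnon.bag/, /zvo/, /fjga/, /wse/, /ne/, /kztut.wun/, /pkja.sfpej/, /zpkus.bka/ → 8.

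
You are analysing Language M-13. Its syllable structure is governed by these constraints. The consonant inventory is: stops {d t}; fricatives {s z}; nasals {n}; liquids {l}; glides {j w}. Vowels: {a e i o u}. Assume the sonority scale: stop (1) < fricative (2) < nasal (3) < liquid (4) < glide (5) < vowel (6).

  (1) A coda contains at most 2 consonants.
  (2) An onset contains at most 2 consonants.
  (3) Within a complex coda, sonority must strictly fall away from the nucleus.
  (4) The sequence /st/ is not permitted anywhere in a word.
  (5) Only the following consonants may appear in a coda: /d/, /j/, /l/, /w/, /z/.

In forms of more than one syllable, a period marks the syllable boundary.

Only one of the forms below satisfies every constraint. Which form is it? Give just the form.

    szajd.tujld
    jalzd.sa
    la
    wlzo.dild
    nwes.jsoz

szajd.tujld — violates constraint 1: syllable 2 coda /jld/ has 3 consonants (> 2) → not permitted
jalzd.sa — violates constraint 1: syllable 1 coda /lzd/ has 3 consonants (> 2) → not permitted
la — σ1 onset /l/, coda /∅/ ok → permitted
wlzo.dild — violates constraint 2: syllable 1 onset /wlz/ has 3 consonants (> 2) → not permitted
nwes.jsoz — violates constraint 5: syllable 1 coda contains /s/, which is not a licensed coda consonant → not permitted

la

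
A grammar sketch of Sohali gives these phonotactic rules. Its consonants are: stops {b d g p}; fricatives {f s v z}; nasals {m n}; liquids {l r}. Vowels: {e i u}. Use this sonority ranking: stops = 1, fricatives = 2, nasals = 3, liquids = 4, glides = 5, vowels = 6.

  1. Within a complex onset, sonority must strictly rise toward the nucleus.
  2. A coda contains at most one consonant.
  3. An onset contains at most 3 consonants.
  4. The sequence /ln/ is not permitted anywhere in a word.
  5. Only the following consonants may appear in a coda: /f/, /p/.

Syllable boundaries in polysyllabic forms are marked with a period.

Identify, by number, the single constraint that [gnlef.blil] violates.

[gnlef.blil]: syllable 2 coda contains /l/, which is not a licensed coda consonant.
This is a violation of constraint 5: "Only the following consonants may appear in a coda: /f/, /p/."
The remaining constraints (1, 2, 3, 4) are satisfied.

5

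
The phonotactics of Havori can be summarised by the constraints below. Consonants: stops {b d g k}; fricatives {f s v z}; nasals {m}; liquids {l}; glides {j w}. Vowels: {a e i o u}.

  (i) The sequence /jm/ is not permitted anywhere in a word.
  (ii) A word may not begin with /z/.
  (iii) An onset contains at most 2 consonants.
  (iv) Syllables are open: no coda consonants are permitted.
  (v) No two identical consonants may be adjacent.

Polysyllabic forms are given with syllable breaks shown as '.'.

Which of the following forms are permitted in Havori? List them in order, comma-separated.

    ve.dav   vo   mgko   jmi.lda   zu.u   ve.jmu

ve.dav — violates constraint (iv): syllable 2 coda /v/ has 1 consonant (> 0) → not permitted
vo — σ1 onset /v/, coda /∅/ ok → permitted
mgko — violates constraint (iii): syllable 1 onset /mgk/ has 3 consonants (> 2) → not permitted
jmi.lda — violates constraint (i): contains banned sequence /jm/ → not permitted
zu.u — violates constraint (ii): word begins with /z/ → not permitted
ve.jmu — violates constraint (i): contains banned sequence /jm/ → not permitted

vo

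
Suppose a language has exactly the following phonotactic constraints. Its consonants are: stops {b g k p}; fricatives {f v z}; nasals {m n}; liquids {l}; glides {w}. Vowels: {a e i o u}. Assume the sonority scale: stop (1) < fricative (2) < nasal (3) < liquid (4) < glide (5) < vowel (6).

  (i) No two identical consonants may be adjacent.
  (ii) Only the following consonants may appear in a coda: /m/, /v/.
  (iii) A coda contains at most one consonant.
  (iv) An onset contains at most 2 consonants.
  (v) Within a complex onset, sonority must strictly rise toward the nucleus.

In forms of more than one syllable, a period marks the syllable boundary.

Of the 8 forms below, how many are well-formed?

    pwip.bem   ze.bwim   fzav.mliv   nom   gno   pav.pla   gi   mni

5

pwip.bem — violates constraint (ii): syllable 1 coda contains /p/, which is not a licensed coda consonant → ill-formed
ze.bwim — σ1 onset /z/, coda /∅/ ok; σ2 onset /bw/ (1→5 rises), coda /m/ ok → well-formed
fzav.mliv — violates constraint (v): syllable 1 onset /fz/: /f/ (fricative, 2) → /z/ (fricative, 2) does not rise → ill-formed
nom — σ1 onset /n/, coda /m/ ok → well-formed
gno — σ1 onset /gn/ (1→3 rises), coda /∅/ ok → well-formed
pav.pla — σ1 onset /p/, coda /v/ ok; σ2 onset /pl/ (1→4 rises), coda /∅/ ok → well-formed
gi — σ1 onset /g/, coda /∅/ ok → well-formed
mni — violates constraint (v): syllable 1 onset /mn/: /m/ (nasal, 3) → /n/ (nasal, 3) does not rise → ill-formed
Well-formed: ze.bwim, nom, gno, pav.pla, gi → 5.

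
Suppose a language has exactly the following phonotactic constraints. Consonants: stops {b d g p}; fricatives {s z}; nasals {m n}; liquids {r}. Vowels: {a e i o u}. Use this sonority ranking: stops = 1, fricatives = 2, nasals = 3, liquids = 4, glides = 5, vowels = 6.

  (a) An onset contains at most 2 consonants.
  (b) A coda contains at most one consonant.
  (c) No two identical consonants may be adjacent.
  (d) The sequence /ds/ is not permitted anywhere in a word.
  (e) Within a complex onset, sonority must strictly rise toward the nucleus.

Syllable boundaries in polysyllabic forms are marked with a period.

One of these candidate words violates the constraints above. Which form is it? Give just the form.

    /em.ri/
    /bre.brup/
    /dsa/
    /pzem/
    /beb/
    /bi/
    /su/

/em.ri/ — σ1 onset /∅/, coda /m/ ok; σ2 onset /r/, coda /∅/ ok → well-formed
/bre.brup/ — σ1 onset /br/ (1→4 rises), coda /∅/ ok; σ2 onset /br/ (1→4 rises), coda /p/ ok → well-formed
/dsa/ — violates constraint (d): contains banned sequence /ds/ → ill-formed
/pzem/ — σ1 onset /pz/ (1→2 rises), coda /m/ ok → well-formed
/beb/ — σ1 onset /b/, coda /b/ ok → well-formed
/bi/ — σ1 onset /b/, coda /∅/ ok → well-formed
/su/ — σ1 onset /s/, coda /∅/ ok → well-formed

/dsa/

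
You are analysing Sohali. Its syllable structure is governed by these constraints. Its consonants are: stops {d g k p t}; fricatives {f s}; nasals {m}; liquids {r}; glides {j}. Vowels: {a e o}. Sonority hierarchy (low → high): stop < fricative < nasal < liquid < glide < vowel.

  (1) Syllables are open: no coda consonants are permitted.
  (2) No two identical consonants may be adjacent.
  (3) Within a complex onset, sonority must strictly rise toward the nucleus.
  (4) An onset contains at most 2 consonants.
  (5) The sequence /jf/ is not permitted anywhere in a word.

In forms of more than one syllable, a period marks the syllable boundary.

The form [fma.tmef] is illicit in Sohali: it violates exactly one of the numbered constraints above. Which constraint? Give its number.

[fma.tmef]: syllable 2 coda /f/ has 1 consonant (> 0).
This is a violation of constraint 1: "Syllables are open: no coda consonants are permitted."
The remaining constraints (2, 3, 4, 5) are satisfied.

1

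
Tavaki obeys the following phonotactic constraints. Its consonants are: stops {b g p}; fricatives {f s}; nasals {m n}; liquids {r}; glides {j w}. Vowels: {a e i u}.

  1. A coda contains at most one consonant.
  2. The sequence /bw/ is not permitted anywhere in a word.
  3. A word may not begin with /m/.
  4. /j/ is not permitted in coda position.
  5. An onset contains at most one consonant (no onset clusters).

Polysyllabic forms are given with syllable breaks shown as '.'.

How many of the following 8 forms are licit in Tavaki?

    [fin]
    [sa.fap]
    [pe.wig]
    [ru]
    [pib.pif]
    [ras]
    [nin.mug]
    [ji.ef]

[fin] — σ1 onset /f/, coda /n/ ok → licit
[sa.fap] — σ1 onset /s/, coda /∅/ ok; σ2 onset /f/, coda /p/ ok → licit
[pe.wig] — σ1 onset /p/, coda /∅/ ok; σ2 onset /w/, coda /g/ ok → licit
[ru] — σ1 onset /r/, coda /∅/ ok → licit
[pib.pif] — σ1 onset /p/, coda /b/ ok; σ2 onset /p/, coda /f/ ok → licit
[ras] — σ1 onset /r/, coda /s/ ok → licit
[nin.mug] — σ1 onset /n/, coda /n/ ok; σ2 onset /m/, coda /g/ ok → licit
[ji.ef] — σ1 onset /j/, coda /∅/ ok; σ2 onset /∅/, coda /f/ ok → licit
Licit: [fin], [sa.fap], [pe.wig], [ru], [pib.pif], [ras], [nin.mug], [ji.ef] → 8.

8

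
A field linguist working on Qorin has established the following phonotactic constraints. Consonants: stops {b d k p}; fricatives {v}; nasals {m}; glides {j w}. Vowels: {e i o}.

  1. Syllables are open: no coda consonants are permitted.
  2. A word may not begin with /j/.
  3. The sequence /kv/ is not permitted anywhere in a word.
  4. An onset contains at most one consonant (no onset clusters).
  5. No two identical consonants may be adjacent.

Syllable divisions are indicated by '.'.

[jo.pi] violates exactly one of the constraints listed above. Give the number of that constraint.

2

[jo.pi]: word begins with /j/.
This is a violation of constraint 2: "A word may not begin with /j/."
The remaining constraints (1, 3, 4, 5) are satisfied.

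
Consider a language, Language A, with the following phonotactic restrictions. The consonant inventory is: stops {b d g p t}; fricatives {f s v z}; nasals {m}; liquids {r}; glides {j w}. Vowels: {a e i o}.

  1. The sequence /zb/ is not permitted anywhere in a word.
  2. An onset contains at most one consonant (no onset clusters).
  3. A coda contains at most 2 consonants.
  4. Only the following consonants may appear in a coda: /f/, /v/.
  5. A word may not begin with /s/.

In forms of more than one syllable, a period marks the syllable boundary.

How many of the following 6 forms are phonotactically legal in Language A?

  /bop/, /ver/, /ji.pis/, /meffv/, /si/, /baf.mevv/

1

/bop/ — violates constraint 4: syllable 1 coda contains /p/, which is not a licensed coda consonant → phonotactically illegal
/ver/ — violates constraint 4: syllable 1 coda contains /r/, which is not a licensed coda consonant → phonotactically illegal
/ji.pis/ — violates constraint 4: syllable 2 coda contains /s/, which is not a licensed coda consonant → phonotactically illegal
/meffv/ — violates constraint 3: syllable 1 coda /ffv/ has 3 consonants (> 2) → phonotactically illegal
/si/ — violates constraint 5: word begins with /s/ → phonotactically illegal
/baf.mevv/ — σ1 onset /b/, coda /f/ ok; σ2 onset /m/, coda /vv/ (2C) ok → phonotactically legal
Phonotactically legal: /baf.mevv/ → 1.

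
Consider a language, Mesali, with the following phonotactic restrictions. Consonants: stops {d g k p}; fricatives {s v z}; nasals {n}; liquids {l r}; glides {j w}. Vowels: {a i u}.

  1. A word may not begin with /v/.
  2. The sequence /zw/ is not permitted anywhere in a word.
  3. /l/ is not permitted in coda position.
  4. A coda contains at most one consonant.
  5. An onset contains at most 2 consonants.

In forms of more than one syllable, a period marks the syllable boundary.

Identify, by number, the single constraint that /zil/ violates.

/zil/: syllable 1 coda contains /l/.
This is a violation of constraint 3: "/l/ is not permitted in coda position."
The remaining constraints (1, 2, 4, 5) are satisfied.

3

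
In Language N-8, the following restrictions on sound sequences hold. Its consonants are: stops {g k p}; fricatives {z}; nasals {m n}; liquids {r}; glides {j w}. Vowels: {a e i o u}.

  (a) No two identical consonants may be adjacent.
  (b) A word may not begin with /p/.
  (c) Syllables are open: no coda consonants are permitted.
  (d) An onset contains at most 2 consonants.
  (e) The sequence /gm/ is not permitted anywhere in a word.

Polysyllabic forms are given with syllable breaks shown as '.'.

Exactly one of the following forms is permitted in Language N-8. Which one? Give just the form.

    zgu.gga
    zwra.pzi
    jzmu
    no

zgu.gga — violates constraint (a): adjacent identical consonants /gg/ → not permitted
zwra.pzi — violates constraint (d): syllable 1 onset /zwr/ has 3 consonants (> 2) → not permitted
jzmu — violates constraint (d): syllable 1 onset /jzm/ has 3 consonants (> 2) → not permitted
no — σ1 onset /n/, coda /∅/ ok → permitted

no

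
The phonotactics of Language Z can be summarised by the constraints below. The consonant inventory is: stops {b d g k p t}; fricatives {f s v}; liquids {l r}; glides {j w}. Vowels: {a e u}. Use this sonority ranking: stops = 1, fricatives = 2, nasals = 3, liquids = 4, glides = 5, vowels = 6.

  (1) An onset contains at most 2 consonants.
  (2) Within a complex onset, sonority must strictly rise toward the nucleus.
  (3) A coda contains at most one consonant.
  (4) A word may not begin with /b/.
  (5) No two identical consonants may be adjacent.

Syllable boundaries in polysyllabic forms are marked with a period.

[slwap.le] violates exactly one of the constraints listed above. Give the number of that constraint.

[slwap.le]: syllable 1 onset /slw/ has 3 consonants (> 2).
This is a violation of constraint 1: "An onset contains at most 2 consonants."
The remaining constraints (2, 3, 4, 5) are satisfied.

1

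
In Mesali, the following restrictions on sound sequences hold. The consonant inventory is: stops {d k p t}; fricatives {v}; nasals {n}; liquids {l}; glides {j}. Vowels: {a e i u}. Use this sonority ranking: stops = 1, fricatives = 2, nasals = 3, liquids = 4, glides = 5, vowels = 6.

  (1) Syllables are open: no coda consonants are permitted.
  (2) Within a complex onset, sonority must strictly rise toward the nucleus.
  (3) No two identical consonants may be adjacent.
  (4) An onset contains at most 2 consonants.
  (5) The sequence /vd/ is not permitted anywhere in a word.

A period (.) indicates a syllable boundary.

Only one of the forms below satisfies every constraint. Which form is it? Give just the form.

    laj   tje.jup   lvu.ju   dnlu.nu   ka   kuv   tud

laj — violates constraint 1: syllable 1 coda /j/ has 1 consonant (> 0) → ill-formed
tje.jup — violates constraint 1: syllable 2 coda /p/ has 1 consonant (> 0) → ill-formed
lvu.ju — violates constraint 2: syllable 1 onset /lv/: /l/ (liquid, 4) → /v/ (fricative, 2) does not rise → ill-formed
dnlu.nu — violates constraint 4: syllable 1 onset /dnl/ has 3 consonants (> 2) → ill-formed
ka — σ1 onset /k/, coda /∅/ ok → well-formed
kuv — violates constraint 1: syllable 1 coda /v/ has 1 consonant (> 0) → ill-formed
tud — violates constraint 1: syllable 1 coda /d/ has 1 consonant (> 0) → ill-formed

ka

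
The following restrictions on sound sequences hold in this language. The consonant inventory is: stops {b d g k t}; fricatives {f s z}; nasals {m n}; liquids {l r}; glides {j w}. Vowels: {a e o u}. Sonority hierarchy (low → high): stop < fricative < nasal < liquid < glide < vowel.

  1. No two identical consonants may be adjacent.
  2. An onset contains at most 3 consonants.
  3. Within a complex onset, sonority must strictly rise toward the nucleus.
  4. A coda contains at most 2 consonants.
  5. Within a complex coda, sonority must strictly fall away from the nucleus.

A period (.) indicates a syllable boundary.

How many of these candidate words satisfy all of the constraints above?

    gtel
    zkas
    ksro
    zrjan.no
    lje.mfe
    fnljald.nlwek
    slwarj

1

gtel — violates constraint 3: syllable 1 onset /gt/: /g/ (stop, 1) → /t/ (stop, 1) does not rise → phonotactically illegal
zkas — violates constraint 3: syllable 1 onset /zk/: /z/ (fricative, 2) → /k/ (stop, 1) does not rise → phonotactically illegal
ksro — σ1 onset /ksr/ (1→2→4 rises), coda /∅/ ok → phonotactically legal
zrjan.no — violates constraint 1: adjacent identical consonants /nn/ → phonotactically illegal
lje.mfe — violates constraint 3: syllable 2 onset /mf/: /m/ (nasal, 3) → /f/ (fricative, 2) does not rise → phonotactically illegal
fnljald.nlwek — violates constraint 2: syllable 1 onset /fnlj/ has 4 consonants (> 3) → phonotactically illegal
slwarj — violates constraint 5: syllable 1 coda /rj/: /r/ (liquid, 4) → /j/ (glide, 5) does not fall → phonotactically illegal
Phonotactically legal: ksro → 1.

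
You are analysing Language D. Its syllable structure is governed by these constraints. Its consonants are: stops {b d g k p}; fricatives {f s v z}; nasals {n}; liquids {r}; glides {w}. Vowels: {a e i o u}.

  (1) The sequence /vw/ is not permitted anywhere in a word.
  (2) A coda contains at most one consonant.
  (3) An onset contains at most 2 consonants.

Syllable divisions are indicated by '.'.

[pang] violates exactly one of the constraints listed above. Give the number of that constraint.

[pang]: syllable 1 coda /ng/ has 2 consonants (> 1).
This is a violation of constraint 2: "A coda contains at most one consonant."
The remaining constraints (1, 3) are satisfied.

2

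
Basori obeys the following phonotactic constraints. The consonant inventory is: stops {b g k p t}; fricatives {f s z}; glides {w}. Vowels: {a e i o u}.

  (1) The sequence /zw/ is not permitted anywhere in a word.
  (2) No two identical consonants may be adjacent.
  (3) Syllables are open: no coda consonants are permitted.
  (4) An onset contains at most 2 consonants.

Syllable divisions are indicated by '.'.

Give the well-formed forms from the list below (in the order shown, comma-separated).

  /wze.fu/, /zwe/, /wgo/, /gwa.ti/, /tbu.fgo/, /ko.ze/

/wze.fu/ — σ1 onset /wz/ (2C), coda /∅/ ok; σ2 onset /f/, coda /∅/ ok → well-formed
/zwe/ — violates constraint 1: contains banned sequence /zw/ → ill-formed
/wgo/ — σ1 onset /wg/ (2C), coda /∅/ ok → well-formed
/gwa.ti/ — σ1 onset /gw/ (2C), coda /∅/ ok; σ2 onset /t/, coda /∅/ ok → well-formed
/tbu.fgo/ — σ1 onset /tb/ (2C), coda /∅/ ok; σ2 onset /fg/ (2C), coda /∅/ ok → well-formed
/ko.ze/ — σ1 onset /k/, coda /∅/ ok; σ2 onset /z/, coda /∅/ ok → well-formed

/wze.fu/, /wgo/, /gwa.ti/, /tbu.fgo/, /ko.ze/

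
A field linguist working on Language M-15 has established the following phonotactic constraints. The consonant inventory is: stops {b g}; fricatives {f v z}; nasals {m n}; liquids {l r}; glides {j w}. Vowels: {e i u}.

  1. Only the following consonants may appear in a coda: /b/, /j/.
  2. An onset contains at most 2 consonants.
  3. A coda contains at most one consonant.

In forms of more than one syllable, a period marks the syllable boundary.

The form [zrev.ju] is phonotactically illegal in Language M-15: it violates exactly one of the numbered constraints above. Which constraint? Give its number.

[zrev.ju]: syllable 1 coda contains /v/, which is not a licensed coda consonant.
This is a violation of constraint 1: "Only the following consonants may appear in a coda: /b/, /j/."
The remaining constraints (2, 3) are satisfied.

1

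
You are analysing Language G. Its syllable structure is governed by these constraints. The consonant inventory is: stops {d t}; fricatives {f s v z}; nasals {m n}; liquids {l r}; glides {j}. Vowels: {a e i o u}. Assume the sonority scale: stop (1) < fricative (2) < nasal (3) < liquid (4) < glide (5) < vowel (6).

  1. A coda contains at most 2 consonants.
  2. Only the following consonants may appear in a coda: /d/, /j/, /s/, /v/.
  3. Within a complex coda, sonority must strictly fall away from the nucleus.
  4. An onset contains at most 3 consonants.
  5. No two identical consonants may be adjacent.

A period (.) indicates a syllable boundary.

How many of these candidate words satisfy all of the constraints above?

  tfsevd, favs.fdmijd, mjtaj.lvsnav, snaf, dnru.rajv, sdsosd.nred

3

tfsevd — σ1 onset /tfs/ (3C), coda /vd/ (2→1 falls) ok → permitted
favs.fdmijd — violates constraint 3: syllable 1 coda /vs/: /v/ (fricative, 2) → /s/ (fricative, 2) does not fall → not permitted
mjtaj.lvsnav — violates constraint 4: syllable 2 onset /lvsn/ has 4 consonants (> 3) → not permitted
snaf — violates constraint 2: syllable 1 coda contains /f/, which is not a licensed coda consonant → not permitted
dnru.rajv — σ1 onset /dnr/ (3C), coda /∅/ ok; σ2 onset /r/, coda /jv/ (5→2 falls) ok → permitted
sdsosd.nred — σ1 onset /sds/ (3C), coda /sd/ (2→1 falls) ok; σ2 onset /nr/ (2C), coda /d/ ok → permitted
Permitted: tfsevd, dnru.rajv, sdsosd.nred → 3.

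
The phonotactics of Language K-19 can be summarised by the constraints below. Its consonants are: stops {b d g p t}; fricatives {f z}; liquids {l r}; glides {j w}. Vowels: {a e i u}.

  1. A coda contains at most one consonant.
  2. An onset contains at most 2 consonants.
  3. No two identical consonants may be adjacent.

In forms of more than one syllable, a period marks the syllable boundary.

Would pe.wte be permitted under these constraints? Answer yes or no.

yes

pe.wte — σ1 onset /p/, coda /∅/ ok; σ2 onset /wt/ (2C), coda /∅/ ok → permitted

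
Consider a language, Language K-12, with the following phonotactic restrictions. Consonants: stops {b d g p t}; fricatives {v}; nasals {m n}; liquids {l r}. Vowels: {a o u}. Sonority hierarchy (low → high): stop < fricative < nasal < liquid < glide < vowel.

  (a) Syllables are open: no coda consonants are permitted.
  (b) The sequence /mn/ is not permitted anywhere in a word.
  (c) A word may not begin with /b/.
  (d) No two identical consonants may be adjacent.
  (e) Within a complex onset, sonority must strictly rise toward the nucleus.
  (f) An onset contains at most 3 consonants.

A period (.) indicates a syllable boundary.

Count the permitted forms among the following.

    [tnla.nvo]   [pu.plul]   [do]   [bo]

1

[tnla.nvo] — violates constraint (e): syllable 2 onset /nv/: /n/ (nasal, 3) → /v/ (fricative, 2) does not rise → not permitted
[pu.plul] — violates constraint (a): syllable 2 coda /l/ has 1 consonant (> 0) → not permitted
[do] — σ1 onset /d/, coda /∅/ ok → permitted
[bo] — violates constraint (c): word begins with /b/ → not permitted
Permitted: [do] → 1.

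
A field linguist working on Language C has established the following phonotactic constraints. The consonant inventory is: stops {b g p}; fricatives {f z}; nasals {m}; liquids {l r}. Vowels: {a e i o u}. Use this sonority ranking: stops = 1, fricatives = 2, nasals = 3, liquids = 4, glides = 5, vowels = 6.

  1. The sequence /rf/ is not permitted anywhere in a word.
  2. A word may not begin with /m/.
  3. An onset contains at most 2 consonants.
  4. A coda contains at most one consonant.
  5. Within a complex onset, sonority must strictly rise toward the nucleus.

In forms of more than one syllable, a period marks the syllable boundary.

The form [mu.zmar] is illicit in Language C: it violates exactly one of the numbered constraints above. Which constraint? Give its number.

2

[mu.zmar]: word begins with /m/.
This is a violation of constraint 2: "A word may not begin with /m/."
The remaining constraints (1, 3, 4, 5) are satisfied.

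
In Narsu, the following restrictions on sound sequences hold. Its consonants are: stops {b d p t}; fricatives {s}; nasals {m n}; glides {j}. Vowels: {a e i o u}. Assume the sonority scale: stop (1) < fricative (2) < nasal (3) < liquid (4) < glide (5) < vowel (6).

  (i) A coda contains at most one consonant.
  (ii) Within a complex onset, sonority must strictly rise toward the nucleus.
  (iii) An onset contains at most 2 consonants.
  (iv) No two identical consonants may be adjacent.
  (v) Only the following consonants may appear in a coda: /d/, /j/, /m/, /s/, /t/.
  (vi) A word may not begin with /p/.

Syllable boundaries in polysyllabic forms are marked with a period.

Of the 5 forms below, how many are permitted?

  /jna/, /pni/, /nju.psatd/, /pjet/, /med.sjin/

0

/jna/ — violates constraint (ii): syllable 1 onset /jn/: /j/ (glide, 5) → /n/ (nasal, 3) does not rise → not permitted
/pni/ — violates constraint (vi): word begins with /p/ → not permitted
/nju.psatd/ — violates constraint (i): syllable 2 coda /td/ has 2 consonants (> 1) → not permitted
/pjet/ — violates constraint (vi): word begins with /p/ → not permitted
/med.sjin/ — violates constraint (v): syllable 2 coda contains /n/, which is not a licensed coda consonant → not permitted
No form is permitted → 0.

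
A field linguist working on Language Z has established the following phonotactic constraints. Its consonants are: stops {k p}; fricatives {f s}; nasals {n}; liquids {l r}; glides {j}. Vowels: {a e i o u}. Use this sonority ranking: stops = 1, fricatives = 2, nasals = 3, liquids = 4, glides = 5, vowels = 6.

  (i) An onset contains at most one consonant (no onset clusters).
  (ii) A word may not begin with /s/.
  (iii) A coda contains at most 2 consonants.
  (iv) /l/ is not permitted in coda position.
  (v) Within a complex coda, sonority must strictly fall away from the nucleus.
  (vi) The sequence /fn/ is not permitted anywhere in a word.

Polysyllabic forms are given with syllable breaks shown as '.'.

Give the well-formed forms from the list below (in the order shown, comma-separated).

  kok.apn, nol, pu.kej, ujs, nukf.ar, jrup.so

pu.kej, ujs

kok.apn — violates constraint (v): syllable 2 coda /pn/: /p/ (stop, 1) → /n/ (nasal, 3) does not fall → ill-formed
nol — violates constraint (iv): syllable 1 coda contains /l/ → ill-formed
pu.kej — σ1 onset /p/, coda /∅/ ok; σ2 onset /k/, coda /j/ ok → well-formed
ujs — σ1 onset /∅/, coda /js/ (5→2 falls) ok → well-formed
nukf.ar — violates constraint (v): syllable 1 coda /kf/: /k/ (stop, 1) → /f/ (fricative, 2) does not fall → ill-formed
jrup.so — violates constraint (i): syllable 1 onset /jr/ has 2 consonants (> 1) → ill-formed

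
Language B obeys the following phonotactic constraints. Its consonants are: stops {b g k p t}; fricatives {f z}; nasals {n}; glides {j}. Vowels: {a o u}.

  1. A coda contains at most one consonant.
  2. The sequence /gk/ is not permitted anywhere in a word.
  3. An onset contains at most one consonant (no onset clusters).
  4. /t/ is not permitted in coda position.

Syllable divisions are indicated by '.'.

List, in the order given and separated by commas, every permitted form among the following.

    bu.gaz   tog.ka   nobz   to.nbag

bu.gaz

bu.gaz — σ1 onset /b/, coda /∅/ ok; σ2 onset /g/, coda /z/ ok → permitted
tog.ka — violates constraint 2: contains banned sequence /gk/ → not permitted
nobz — violates constraint 1: syllable 1 coda /bz/ has 2 consonants (> 1) → not permitted
to.nbag — violates constraint 3: syllable 2 onset /nb/ has 2 consonants (> 1) → not permitted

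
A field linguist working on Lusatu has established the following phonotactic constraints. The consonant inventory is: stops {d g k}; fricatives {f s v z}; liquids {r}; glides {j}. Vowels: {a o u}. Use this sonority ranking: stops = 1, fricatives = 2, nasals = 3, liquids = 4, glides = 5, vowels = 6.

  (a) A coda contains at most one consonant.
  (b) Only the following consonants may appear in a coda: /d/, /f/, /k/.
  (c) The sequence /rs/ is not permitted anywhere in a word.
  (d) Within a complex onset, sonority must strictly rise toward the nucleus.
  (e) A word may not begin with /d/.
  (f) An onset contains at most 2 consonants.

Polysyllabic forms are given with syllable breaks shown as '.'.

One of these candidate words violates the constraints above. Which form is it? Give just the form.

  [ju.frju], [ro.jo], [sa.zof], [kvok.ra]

[ju.frju]

[ju.frju] — violates constraint (f): syllable 2 onset /frj/ has 3 consonants (> 2) → phonotactically illegal
[ro.jo] — σ1 onset /r/, coda /∅/ ok; σ2 onset /j/, coda /∅/ ok → phonotactically legal
[sa.zof] — σ1 onset /s/, coda /∅/ ok; σ2 onset /z/, coda /f/ ok → phonotactically legal
[kvok.ra] — σ1 onset /kv/ (1→2 rises), coda /k/ ok; σ2 onset /r/, coda /∅/ ok → phonotactically legal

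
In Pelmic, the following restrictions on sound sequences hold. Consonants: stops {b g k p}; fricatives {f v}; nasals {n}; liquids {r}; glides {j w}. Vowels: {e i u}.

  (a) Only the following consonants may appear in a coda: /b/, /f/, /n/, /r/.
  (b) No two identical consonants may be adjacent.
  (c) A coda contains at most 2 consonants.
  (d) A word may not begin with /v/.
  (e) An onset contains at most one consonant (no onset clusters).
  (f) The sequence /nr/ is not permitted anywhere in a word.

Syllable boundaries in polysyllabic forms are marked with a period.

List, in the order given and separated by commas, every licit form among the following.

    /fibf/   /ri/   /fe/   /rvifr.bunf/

/fibf/ — σ1 onset /f/, coda /bf/ (2C) ok → licit
/ri/ — σ1 onset /r/, coda /∅/ ok → licit
/fe/ — σ1 onset /f/, coda /∅/ ok → licit
/rvifr.bunf/ — violates constraint (e): syllable 1 onset /rv/ has 2 consonants (> 1) → illicit

/fibf/, /ri/, /fe/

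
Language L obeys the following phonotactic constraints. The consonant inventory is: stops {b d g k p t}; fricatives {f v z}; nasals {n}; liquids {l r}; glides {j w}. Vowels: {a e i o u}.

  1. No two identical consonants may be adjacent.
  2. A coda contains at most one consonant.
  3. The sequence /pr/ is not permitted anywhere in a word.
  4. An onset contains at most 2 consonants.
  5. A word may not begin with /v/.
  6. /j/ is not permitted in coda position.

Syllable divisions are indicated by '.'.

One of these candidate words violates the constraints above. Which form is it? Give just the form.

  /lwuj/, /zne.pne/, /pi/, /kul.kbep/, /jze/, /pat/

/lwuj/ — violates constraint 6: syllable 1 coda contains /j/ → ill-formed
/zne.pne/ — σ1 onset /zn/ (2C), coda /∅/ ok; σ2 onset /pn/ (2C), coda /∅/ ok → well-formed
/pi/ — σ1 onset /p/, coda /∅/ ok → well-formed
/kul.kbep/ — σ1 onset /k/, coda /l/ ok; σ2 onset /kb/ (2C), coda /p/ ok → well-formed
/jze/ — σ1 onset /jz/ (2C), coda /∅/ ok → well-formed
/pat/ — σ1 onset /p/, coda /t/ ok → well-formed

/lwuj/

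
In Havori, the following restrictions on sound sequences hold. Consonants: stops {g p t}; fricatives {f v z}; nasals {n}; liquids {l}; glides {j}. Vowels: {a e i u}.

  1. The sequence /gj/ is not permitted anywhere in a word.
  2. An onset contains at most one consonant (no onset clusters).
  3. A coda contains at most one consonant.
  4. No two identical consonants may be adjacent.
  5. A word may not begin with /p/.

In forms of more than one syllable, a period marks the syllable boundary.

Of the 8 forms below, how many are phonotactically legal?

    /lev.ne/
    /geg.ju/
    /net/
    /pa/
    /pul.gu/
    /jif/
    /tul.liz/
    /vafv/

/lev.ne/ — σ1 onset /l/, coda /v/ ok; σ2 onset /n/, coda /∅/ ok → phonotactically legal
/geg.ju/ — violates constraint 1: contains banned sequence /gj/ → phonotactically illegal
/net/ — σ1 onset /n/, coda /t/ ok → phonotactically legal
/pa/ — violates constraint 5: word begins with /p/ → phonotactically illegal
/pul.gu/ — violates constraint 5: word begins with /p/ → phonotactically illegal
/jif/ — σ1 onset /j/, coda /f/ ok → phonotactically legal
/tul.liz/ — violates constraint 4: adjacent identical consonants /ll/ → phonotactically illegal
/vafv/ — violates constraint 3: syllable 1 coda /fv/ has 2 consonants (> 1) → phonotactically illegal
Phonotactically legal: /lev.ne/, /net/, /jif/ → 3.

3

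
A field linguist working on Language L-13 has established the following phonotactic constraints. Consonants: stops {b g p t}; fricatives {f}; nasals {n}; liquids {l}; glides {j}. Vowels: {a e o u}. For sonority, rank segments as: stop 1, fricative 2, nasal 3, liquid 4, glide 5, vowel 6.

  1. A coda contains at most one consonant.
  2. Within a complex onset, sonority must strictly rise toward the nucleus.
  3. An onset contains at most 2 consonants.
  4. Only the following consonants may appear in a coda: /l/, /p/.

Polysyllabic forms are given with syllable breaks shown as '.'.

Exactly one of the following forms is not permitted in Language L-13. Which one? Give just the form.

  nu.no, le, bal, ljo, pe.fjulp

pe.fjulp

nu.no — σ1 onset /n/, coda /∅/ ok; σ2 onset /n/, coda /∅/ ok → permitted
le — σ1 onset /l/, coda /∅/ ok → permitted
bal — σ1 onset /b/, coda /l/ ok → permitted
ljo — σ1 onset /lj/ (4→5 rises), coda /∅/ ok → permitted
pe.fjulp — violates constraint 1: syllable 2 coda /lp/ has 2 consonants (> 1) → not permitted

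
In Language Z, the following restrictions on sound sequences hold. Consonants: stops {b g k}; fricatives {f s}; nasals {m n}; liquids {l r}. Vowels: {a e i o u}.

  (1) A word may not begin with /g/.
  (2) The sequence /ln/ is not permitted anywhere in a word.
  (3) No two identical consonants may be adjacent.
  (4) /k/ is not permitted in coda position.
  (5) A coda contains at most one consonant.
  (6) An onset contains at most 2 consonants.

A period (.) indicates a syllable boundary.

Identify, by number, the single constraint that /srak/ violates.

4

/srak/: syllable 1 coda contains /k/.
This is a violation of constraint 4: "/k/ is not permitted in coda position."
The remaining constraints (1, 2, 3, 5, 6) are satisfied.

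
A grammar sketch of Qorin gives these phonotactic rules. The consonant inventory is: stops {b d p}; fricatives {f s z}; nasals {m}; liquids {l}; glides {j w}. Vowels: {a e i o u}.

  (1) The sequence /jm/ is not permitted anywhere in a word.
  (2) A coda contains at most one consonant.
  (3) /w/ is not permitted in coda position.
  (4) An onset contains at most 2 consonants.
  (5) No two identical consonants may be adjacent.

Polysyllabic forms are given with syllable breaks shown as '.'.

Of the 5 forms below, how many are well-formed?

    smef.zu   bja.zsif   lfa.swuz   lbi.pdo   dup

5

smef.zu — σ1 onset /sm/ (2C), coda /f/ ok; σ2 onset /z/, coda /∅/ ok → well-formed
bja.zsif — σ1 onset /bj/ (2C), coda /∅/ ok; σ2 onset /zs/ (2C), coda /f/ ok → well-formed
lfa.swuz — σ1 onset /lf/ (2C), coda /∅/ ok; σ2 onset /sw/ (2C), coda /z/ ok → well-formed
lbi.pdo — σ1 onset /lb/ (2C), coda /∅/ ok; σ2 onset /pd/ (2C), coda /∅/ ok → well-formed
dup — σ1 onset /d/, coda /p/ ok → well-formed
Well-formed: smef.zu, bja.zsif, lfa.swuz, lbi.pdo, dup → 5.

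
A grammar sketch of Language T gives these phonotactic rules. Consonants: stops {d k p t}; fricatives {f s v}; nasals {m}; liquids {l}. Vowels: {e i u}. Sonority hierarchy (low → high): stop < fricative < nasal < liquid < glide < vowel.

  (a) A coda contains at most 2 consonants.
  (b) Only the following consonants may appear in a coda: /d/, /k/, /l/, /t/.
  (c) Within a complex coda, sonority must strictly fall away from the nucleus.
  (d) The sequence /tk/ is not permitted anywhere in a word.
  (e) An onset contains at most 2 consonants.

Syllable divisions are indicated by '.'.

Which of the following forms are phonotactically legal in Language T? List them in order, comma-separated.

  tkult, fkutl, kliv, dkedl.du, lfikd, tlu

tkult — violates constraint (d): contains banned sequence /tk/ → phonotactically illegal
fkutl — violates constraint (c): syllable 1 coda /tl/: /t/ (stop, 1) → /l/ (liquid, 4) does not fall → phonotactically illegal
kliv — violates constraint (b): syllable 1 coda contains /v/, which is not a licensed coda consonant → phonotactically illegal
dkedl.du — violates constraint (c): syllable 1 coda /dl/: /d/ (stop, 1) → /l/ (liquid, 4) does not fall → phonotactically illegal
lfikd — violates constraint (c): syllable 1 coda /kd/: /k/ (stop, 1) → /d/ (stop, 1) does not fall → phonotactically illegal
tlu — σ1 onset /tl/ (2C), coda /∅/ ok → phonotactically legal

tlu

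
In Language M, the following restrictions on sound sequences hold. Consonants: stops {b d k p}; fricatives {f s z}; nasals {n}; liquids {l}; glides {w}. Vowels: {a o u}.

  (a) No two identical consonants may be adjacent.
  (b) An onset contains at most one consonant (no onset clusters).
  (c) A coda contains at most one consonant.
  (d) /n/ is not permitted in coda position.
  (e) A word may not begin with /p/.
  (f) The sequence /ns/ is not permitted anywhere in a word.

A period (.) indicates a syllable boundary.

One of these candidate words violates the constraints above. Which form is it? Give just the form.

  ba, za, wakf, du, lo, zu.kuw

ba — σ1 onset /b/, coda /∅/ ok → licit
za — σ1 onset /z/, coda /∅/ ok → licit
wakf — violates constraint (c): syllable 1 coda /kf/ has 2 consonants (> 1) → illicit
du — σ1 onset /d/, coda /∅/ ok → licit
lo — σ1 onset /l/, coda /∅/ ok → licit
zu.kuw — σ1 onset /z/, coda /∅/ ok; σ2 onset /k/, coda /w/ ok → licit

wakf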